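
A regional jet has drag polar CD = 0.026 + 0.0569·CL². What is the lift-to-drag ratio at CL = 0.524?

L/D = 12.6

CD = 0.026 + 0.0569 × 0.524² = 0.04162
L/D = CL/CD = 0.524 / 0.04162 = 12.6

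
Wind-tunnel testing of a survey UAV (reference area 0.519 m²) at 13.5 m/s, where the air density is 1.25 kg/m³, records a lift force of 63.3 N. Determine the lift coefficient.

CL = 1.07

From L = ½ρv²S·CL, rearranging gives CL = 2L/(ρv²S).
CL = 2 × 63.3 / (1.25 × 13.5² × 0.519) = 1.07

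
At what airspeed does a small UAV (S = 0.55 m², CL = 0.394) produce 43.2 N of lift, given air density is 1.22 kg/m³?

v = 18.1 m/s

L = ½ρv²S·CL ⇒ v = √(2L/(ρ·S·CL))
v = √(2 × 43.2 / (1.22 × 0.55 × 0.394)) = √326.8 = 18.1 m/s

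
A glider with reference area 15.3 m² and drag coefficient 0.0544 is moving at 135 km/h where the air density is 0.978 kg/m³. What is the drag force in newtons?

Convert speed: v = 135 km/h ÷ 3.6 = 37.5 m/s.
D = ½ρv²S·CD = ½ × 0.978 × 37.5² × 15.3 × 0.0544 = 572 N

D = 572 N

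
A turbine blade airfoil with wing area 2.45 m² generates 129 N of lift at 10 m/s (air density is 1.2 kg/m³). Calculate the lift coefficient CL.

From L = ½ρv²S·CL, rearranging gives CL = 2L/(ρv²S).
CL = 2 × 129 / (1.2 × 10² × 2.45) = 0.878

CL = 0.878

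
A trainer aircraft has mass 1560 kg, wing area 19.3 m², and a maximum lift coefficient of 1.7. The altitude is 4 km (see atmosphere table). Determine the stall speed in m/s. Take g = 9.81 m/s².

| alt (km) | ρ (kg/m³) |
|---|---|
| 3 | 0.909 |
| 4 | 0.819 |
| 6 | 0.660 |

At 4 km, from the table: ρ = 0.819 kg/m³.
Stall occurs when L = W at CL,max. W = mg = 1560 × 9.81 = 15300 N.
V_stall = √(2W/(ρ·S·CL,max)) = √(2 × 15300 / (0.819 × 19.3 × 1.7))
V_stall = √1139 = 33.7 m/s

V_stall = 33.7 m/s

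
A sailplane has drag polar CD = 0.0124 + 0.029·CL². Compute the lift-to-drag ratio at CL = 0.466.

CD = 0.0124 + 0.029 × 0.466² = 0.0187
L/D = CL/CD = 0.466 / 0.0187 = 24.9

L/D = 24.9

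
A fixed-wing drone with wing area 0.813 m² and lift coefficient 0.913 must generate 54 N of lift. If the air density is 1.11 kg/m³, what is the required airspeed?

L = ½ρv²S·CL ⇒ v = √(2L/(ρ·S·CL))
v = √(2 × 54 / (1.11 × 0.813 × 0.913)) = √131.1 = 11.4 m/s

v = 11.4 m/s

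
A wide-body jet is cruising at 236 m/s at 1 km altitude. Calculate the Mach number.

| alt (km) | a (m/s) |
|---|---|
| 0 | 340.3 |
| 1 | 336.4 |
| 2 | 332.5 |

At 1 km, from the table: a = 336.4 m/s.
M = v/a = 236 / 336.4 = 0.702

M = 0.702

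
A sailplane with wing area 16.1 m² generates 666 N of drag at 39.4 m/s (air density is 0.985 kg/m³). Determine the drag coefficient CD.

CD = 0.0541

From D = ½ρv²S·CD, rearranging gives CD = 2D/(ρv²S).
CD = 2 × 666 / (0.985 × 39.4² × 16.1) = 0.0541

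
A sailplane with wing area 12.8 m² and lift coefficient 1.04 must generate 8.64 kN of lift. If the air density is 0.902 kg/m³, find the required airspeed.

L = ½ρv²S·CL ⇒ v = √(2L/(ρ·S·CL))
v = √(2 × 8640 / (0.902 × 12.8 × 1.04)) = √1439 = 37.9 m/s

v = 37.9 m/s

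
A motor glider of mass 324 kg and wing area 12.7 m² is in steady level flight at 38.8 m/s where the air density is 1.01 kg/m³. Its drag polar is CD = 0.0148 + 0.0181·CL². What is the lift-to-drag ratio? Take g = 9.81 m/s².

In steady level flight, lift balances weight: W = mg = 324 × 9.81 = 3178.4 N.
Dynamic pressure q = 0.5 × 1.01 × 38.8² = 760.2 Pa.
CL = 2W/(ρv²S) = 2×3178.4/(1.01×38.8²×12.7) = 0.3292.
CD = 0.0148 + 0.0181 × 0.3292² = 0.01676.
L/D = CL/CD = 0.3292 / 0.01676 = 19.6

L/D = 19.6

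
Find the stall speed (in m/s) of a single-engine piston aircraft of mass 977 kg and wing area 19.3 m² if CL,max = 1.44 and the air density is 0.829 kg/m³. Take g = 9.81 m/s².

V_stall = 28.8 m/s

Stall occurs when L = W at CL,max. W = mg = 977 × 9.81 = 9584 N.
V_stall = √(2W/(ρ·S·CL,max)) = √(2 × 9584 / (0.829 × 19.3 × 1.44))
V_stall = √832 = 28.8 m/s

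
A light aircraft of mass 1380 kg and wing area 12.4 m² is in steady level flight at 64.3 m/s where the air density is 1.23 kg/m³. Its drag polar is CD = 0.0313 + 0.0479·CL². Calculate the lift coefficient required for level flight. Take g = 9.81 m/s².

CL = 0.429

In steady level flight, lift balances weight: W = mg = 1380 × 9.81 = 13538 N.
q = ½ρv² = ½ × 1.23 × 64.3² = 2543 Pa.
CL = 2W/(ρv²S) = 2×13538/(1.23×64.3²×12.4) = 0.4294.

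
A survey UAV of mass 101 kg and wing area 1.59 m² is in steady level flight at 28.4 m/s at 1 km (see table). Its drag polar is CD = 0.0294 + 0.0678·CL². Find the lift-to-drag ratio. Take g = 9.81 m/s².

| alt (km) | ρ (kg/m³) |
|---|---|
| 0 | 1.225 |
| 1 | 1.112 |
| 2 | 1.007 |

L/D = 8.67

At 1 km, from the table: ρ = 1.112 kg/m³.
Level flight ⇒ L = W = m·g = 101 × 9.81 = 990.81 N.
Dynamic pressure q = 0.5 × 1.112 × 28.4² = 448.4 Pa.
Required CL = L/(qS) = 990.81/(448.4·1.59) = 1.39.
CD = 0.0294 + 0.0678 × 1.39² = 0.1603.
L/D = CL/CD = 1.39 / 0.1603 = 8.67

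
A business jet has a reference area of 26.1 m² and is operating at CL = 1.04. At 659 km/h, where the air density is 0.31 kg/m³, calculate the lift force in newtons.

L = 1.41×10^5 N

Convert speed: v = 659 km/h ÷ 3.6 = 183.1 m/s.
L = ½ρv²S·CL = ½ × 0.31 × 183.1² × 26.1 × 1.04 = 1.41×10^5 N ≈ 141 kN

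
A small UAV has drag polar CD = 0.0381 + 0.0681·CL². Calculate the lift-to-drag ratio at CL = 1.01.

CD = 0.0381 + 0.0681 × 1.01² = 0.1076
L/D = CL/CD = 1.01 / 0.1076 = 9.39

L/D = 9.39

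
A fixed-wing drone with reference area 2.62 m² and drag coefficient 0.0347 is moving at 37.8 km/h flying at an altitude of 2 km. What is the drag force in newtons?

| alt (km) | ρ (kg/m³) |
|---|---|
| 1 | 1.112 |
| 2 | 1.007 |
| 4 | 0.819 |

At 2 km, from the table: ρ = 1.007 kg/m³.
Convert speed: v = 37.8 km/h ÷ 3.6 = 10.5 m/s.
D = ½ρv²S·CD = ½ × 1.007 × 10.5² × 2.62 × 0.0347 = 5.05 N

D = 5.05 N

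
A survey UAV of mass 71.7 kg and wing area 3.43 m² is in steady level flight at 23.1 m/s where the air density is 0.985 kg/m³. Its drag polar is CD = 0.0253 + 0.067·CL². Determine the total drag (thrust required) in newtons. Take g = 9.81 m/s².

D = 59.6 N

In steady level flight, lift balances weight: W = mg = 71.7 × 9.81 = 703.38 N.
Dynamic pressure q = 0.5 × 0.985 × 23.1² = 262.8 Pa.
CL = 2W/(ρv²S) = 2×703.38/(0.985×23.1²×3.43) = 0.7803.
CD = 0.0253 + 0.067 × 0.7803² = 0.06609.
D = q·S·CD = 262.8 × 3.43 × 0.06609 = 59.58 N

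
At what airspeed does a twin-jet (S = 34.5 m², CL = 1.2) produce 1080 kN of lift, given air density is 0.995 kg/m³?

v = 229 m/s

L = ½ρv²S·CL ⇒ v = √(2L/(ρ·S·CL))
v = √(2 × 1.08×10^6 / (0.995 × 34.5 × 1.2)) = √52440 = 229 m/s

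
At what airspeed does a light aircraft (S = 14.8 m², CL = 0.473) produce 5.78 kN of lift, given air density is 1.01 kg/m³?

v = 40.4 m/s

L = ½ρv²S·CL ⇒ v = √(2L/(ρ·S·CL))
v = √(2 × 5780 / (1.01 × 14.8 × 0.473)) = √1635 = 40.4 m/s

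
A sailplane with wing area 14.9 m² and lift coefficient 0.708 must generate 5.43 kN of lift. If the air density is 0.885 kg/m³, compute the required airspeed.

L = ½ρv²S·CL ⇒ v = √(2L/(ρ·S·CL))
v = √(2 × 5430 / (0.885 × 14.9 × 0.708)) = √1163 = 34.1 m/s

v = 34.1 m/s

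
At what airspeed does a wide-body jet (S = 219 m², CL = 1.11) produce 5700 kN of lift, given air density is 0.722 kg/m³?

L = ½ρv²S·CL ⇒ v = √(2L/(ρ·S·CL))
v = √(2 × 5.7×10^6 / (0.722 × 219 × 1.11)) = √64950 = 255 m/s

v = 255 m/s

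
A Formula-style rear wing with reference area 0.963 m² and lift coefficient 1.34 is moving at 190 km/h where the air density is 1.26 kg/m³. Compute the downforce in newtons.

L = 2260 N

Convert speed: v = 190 km/h ÷ 3.6 = 52.78 m/s.
Dynamic pressure q = ½ρv² = ½ × 1.26 × 52.78² = 1755 Pa.
L = q·S·CL = 1755 × 0.963 × 1.34 = 2260 N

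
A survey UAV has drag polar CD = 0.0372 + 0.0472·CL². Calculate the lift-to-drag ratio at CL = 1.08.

L/D = 11.7

CD = 0.0372 + 0.0472 × 1.08² = 0.09225
L/D = CL/CD = 1.08 / 0.09225 = 11.7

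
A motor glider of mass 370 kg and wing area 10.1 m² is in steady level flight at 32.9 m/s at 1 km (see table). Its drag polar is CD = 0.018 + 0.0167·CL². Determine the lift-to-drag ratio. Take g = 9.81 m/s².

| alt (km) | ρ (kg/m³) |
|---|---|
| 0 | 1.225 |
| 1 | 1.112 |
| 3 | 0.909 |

At 1 km, from the table: ρ = 1.112 kg/m³.
Weight W = mg = 370 × 9.81 = 3629.7 N; in level flight L = W.
Dynamic pressure q = 0.5 × 1.112 × 32.9² = 601.8 Pa.
Required CL = L/(qS) = 3629.7/(601.8·10.1) = 0.5971.
CD = 0.018 + 0.0167 × 0.5971² = 0.02396.
L/D = CL/CD = 0.5971 / 0.02396 = 24.9

L/D = 24.9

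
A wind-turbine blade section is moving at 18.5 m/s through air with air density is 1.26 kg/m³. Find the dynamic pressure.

q = 216 Pa

q = ½ρv² = ½ × 1.26 × 18.5² = 216 Pa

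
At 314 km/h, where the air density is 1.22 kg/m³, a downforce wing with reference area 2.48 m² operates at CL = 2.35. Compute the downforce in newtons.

Convert speed: v = 314 km/h ÷ 3.6 = 87.22 m/s.
L = ½ρv²S·CL = ½ × 1.22 × 87.22² × 2.48 × 2.35 = 27000 N ≈ 27 kN

L = 27000 N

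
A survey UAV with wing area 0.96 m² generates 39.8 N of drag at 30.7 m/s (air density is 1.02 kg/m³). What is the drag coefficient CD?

CD = 0.0863

From D = ½ρv²S·CD, rearranging gives CD = 2D/(ρv²S).
CD = 2 × 39.8 / (1.02 × 30.7² × 0.96) = 0.0863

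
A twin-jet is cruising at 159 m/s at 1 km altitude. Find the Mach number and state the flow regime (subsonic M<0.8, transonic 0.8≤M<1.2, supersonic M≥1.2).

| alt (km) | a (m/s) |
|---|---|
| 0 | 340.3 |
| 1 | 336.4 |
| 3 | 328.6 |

M = 0.473 (subsonic)

At 1 km, from the table: a = 336.4 m/s.
M = v/a = 159 / 336.4 = 0.473
M = 0.473 → subsonic.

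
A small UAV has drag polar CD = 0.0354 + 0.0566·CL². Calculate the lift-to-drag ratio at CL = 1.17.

L/D = 10.4

CD = 0.0354 + 0.0566 × 1.17² = 0.1129
L/D = CL/CD = 1.17 / 0.1129 = 10.4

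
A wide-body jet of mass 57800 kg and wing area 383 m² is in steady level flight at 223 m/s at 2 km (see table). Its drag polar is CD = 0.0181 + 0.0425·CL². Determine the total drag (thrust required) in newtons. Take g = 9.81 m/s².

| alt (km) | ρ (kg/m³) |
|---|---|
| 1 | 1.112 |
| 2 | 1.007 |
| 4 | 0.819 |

At 2 km, from the table: ρ = 1.007 kg/m³.
Weight W = mg = 57800 × 9.81 = 5.6702×10^5 N; in level flight L = W.
q = ½ρv² = ½ × 1.007 × 223² = 25040 Pa.
CL = W/(q·S) = 5.6702×10^5 / (25040 × 383) = 0.05913.
CD = 0.0181 + 0.0425 × 0.05913² = 0.01825.
D = q·S·CD = 25040 × 383 × 0.01825 = 1.75×10^5 N

D = 1.75×10^5 N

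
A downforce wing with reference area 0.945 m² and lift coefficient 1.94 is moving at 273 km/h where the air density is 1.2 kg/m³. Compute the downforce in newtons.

L = 6330 N

Convert speed: v = 273 km/h ÷ 3.6 = 75.83 m/s.
L = ½ρv²S·CL = ½ × 1.2 × 75.83² × 0.945 × 1.94 = 6330 N ≈ 6.33 kN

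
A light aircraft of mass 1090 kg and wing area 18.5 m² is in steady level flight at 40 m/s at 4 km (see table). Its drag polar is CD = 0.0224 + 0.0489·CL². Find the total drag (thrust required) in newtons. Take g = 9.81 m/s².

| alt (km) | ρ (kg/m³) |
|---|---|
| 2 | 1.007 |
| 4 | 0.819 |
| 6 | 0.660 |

D = 733 N

At 4 km, from the table: ρ = 0.819 kg/m³.
Level flight ⇒ L = W = m·g = 1090 × 9.81 = 10693 N.
q = ½ρv² = ½ × 0.819 × 40² = 655.2 Pa.
CL = W/(q·S) = 10693 / (655.2 × 18.5) = 0.8822.
CD = 0.0224 + 0.0489 × 0.8822² = 0.06045.
D = q·S·CD = 655.2 × 18.5 × 0.06045 = 732.8 N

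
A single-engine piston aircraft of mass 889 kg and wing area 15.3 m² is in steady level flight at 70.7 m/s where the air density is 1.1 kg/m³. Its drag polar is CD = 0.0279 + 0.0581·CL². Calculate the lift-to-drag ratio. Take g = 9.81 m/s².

Level flight ⇒ L = W = m·g = 889 × 9.81 = 8721.1 N.
q = ½ρv² = ½ × 1.1 × 70.7² = 2749 Pa.
CL = 2W/(ρv²S) = 2×8721.1/(1.1×70.7²×15.3) = 0.2073.
CD = 0.0279 + 0.0581 × 0.2073² = 0.0304.
L/D = CL/CD = 0.2073 / 0.0304 = 6.82

L/D = 6.82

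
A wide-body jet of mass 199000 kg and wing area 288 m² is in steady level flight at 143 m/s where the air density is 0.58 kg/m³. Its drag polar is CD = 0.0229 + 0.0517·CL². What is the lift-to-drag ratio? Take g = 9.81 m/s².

Weight W = mg = 199000 × 9.81 = 1.9522×10^6 N; in level flight L = W.
Dynamic pressure q = 0.5 × 0.58 × 143² = 5930 Pa.
CL = W/(q·S) = 1.9522×10^6 / (5930 × 288) = 1.143.
CD = 0.0229 + 0.0517 × 1.143² = 0.09045.
L/D = CL/CD = 1.143 / 0.09045 = 12.6

L/D = 12.6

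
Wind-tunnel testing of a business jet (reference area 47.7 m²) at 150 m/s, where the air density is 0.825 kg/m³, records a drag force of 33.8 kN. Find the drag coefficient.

CD = 0.0763

From D = ½ρv²S·CD, rearranging gives CD = 2D/(ρv²S).
CD = 2 × 33800 / (0.825 × 150² × 47.7) = 0.0763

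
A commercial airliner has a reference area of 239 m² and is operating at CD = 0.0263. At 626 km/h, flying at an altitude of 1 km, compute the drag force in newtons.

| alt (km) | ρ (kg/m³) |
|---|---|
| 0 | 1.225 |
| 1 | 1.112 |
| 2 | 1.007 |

D = 1.06×10^5 N

At 1 km, from the table: ρ = 1.112 kg/m³.
Convert speed: v = 626 km/h ÷ 3.6 = 173.9 m/s.
Dynamic pressure q = ½ρv² = ½ × 1.112 × 173.9² = 16810 Pa.
D = q·S·CD = 16810 × 239 × 0.0263 = 1.06×10^5 N ≈ 106 kN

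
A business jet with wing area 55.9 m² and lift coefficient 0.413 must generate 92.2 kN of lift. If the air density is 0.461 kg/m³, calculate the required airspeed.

v = 132 m/s

L = ½ρv²S·CL ⇒ v = √(2L/(ρ·S·CL))
v = √(2 × 92200 / (0.461 × 55.9 × 0.413)) = √17330 = 132 m/s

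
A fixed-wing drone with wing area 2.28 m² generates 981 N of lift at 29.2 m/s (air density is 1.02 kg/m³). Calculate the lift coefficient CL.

CL = 0.989

From L = ½ρv²S·CL, rearranging gives CL = 2L/(ρv²S).
CL = 2 × 981 / (1.02 × 29.2² × 2.28) = 0.989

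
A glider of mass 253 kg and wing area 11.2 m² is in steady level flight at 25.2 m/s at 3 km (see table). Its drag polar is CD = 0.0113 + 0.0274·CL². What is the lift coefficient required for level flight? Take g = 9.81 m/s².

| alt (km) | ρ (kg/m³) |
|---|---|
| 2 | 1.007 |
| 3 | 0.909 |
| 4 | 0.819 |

At 3 km, from the table: ρ = 0.909 kg/m³.
Weight W = mg = 253 × 9.81 = 2481.9 N; in level flight L = W.
q = ½ρv² = ½ × 0.909 × 25.2² = 288.6 Pa.
Required CL = L/(qS) = 2481.9/(288.6·11.2) = 0.7678.

CL = 0.768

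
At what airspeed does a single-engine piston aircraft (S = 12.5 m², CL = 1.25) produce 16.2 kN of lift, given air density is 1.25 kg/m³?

L = ½ρv²S·CL ⇒ v = √(2L/(ρ·S·CL))
v = √(2 × 16200 / (1.25 × 12.5 × 1.25)) = √1659 = 40.7 m/s

v = 40.7 m/s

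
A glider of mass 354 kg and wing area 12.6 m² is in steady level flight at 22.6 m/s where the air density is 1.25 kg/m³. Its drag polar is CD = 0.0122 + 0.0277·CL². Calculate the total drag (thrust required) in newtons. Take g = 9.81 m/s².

Level flight ⇒ L = W = m·g = 354 × 9.81 = 3472.7 N.
q = ½ρv² = ½ × 1.25 × 22.6² = 319.2 Pa.
CL = W/(q·S) = 3472.7 / (319.2 × 12.6) = 0.8634.
CD = 0.0122 + 0.0277 × 0.8634² = 0.03285.
D = q·S·CD = 319.2 × 12.6 × 0.03285 = 132.1 N

D = 132 N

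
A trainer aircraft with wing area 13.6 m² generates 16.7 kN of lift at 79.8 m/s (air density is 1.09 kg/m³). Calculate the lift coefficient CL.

CL = 0.354

From L = ½ρv²S·CL, rearranging gives CL = 2L/(ρv²S).
CL = 2 × 16700 / (1.09 × 79.8² × 13.6) = 0.354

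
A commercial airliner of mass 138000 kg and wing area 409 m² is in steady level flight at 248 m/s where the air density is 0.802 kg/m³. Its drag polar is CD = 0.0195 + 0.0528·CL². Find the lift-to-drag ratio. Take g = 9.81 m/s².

In steady level flight, lift balances weight: W = mg = 138000 × 9.81 = 1.3538×10^6 N.
Dynamic pressure q = 0.5 × 0.802 × 248² = 24660 Pa.
CL = 2W/(ρv²S) = 2×1.3538×10^6/(0.802×248²×409) = 0.1342.
CD = 0.0195 + 0.0528 × 0.1342² = 0.02045.
L/D = CL/CD = 0.1342 / 0.02045 = 6.56

L/D = 6.56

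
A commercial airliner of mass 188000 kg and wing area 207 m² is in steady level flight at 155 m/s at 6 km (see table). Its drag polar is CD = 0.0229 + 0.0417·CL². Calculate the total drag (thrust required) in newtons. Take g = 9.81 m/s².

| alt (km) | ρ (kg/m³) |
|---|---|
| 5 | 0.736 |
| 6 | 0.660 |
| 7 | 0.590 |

D = 1.24×10^5 N

At 6 km, from the table: ρ = 0.660 kg/m³.
Level flight ⇒ L = W = m·g = 188000 × 9.81 = 1.8443×10^6 N.
q = ½ρv² = ½ × 0.66 × 155² = 7928 Pa.
Required CL = L/(qS) = 1.8443×10^6/(7928·207) = 1.124.
CD = 0.0229 + 0.0417 × 1.124² = 0.07556.
D = q·S·CD = 7928 × 207 × 0.07556 = 1.24×10^5 N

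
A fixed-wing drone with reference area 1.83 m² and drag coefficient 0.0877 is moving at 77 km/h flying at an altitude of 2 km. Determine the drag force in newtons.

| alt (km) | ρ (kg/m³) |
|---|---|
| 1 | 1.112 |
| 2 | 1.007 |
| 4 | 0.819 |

D = 37 N

At 2 km, from the table: ρ = 1.007 kg/m³.
Convert speed: v = 77 km/h ÷ 3.6 = 21.39 m/s.
D = ½ρv²S·CD = ½ × 1.007 × 21.39² × 1.83 × 0.0877 = 37 N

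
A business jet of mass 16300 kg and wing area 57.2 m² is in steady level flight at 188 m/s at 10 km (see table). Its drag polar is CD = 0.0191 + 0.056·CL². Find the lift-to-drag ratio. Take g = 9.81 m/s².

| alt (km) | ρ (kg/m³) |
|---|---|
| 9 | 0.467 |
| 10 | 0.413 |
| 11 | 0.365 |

L/D = 14

At 10 km, from the table: ρ = 0.413 kg/m³.
In steady level flight, lift balances weight: W = mg = 16300 × 9.81 = 1.599×10^5 N.
Dynamic pressure q = 0.5 × 0.413 × 188² = 7299 Pa.
CL = W/(q·S) = 1.599×10^5 / (7299 × 57.2) = 0.383.
CD = 0.0191 + 0.056 × 0.383² = 0.02732.
L/D = CL/CD = 0.383 / 0.02732 = 14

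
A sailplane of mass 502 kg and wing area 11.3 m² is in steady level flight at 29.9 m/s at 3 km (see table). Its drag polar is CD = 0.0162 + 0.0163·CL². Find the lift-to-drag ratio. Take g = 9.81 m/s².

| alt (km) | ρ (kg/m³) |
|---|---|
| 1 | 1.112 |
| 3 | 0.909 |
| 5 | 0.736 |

L/D = 30.7

At 3 km, from the table: ρ = 0.909 kg/m³.
Level flight ⇒ L = W = m·g = 502 × 9.81 = 4924.6 N.
q = ½ρv² = ½ × 0.909 × 29.9² = 406.3 Pa.
CL = 2W/(ρv²S) = 2×4924.6/(0.909×29.9²×11.3) = 1.073.
CD = 0.0162 + 0.0163 × 1.073² = 0.03495.
L/D = CL/CD = 1.073 / 0.03495 = 30.7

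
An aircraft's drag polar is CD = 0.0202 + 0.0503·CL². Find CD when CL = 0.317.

CD = 0.0253

CD = 0.0202 + 0.0503 × 0.317² = 0.0202 + 0.005055 = 0.0253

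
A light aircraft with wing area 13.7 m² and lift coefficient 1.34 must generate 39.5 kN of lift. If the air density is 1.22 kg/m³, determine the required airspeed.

L = ½ρv²S·CL ⇒ v = √(2L/(ρ·S·CL))
v = √(2 × 39500 / (1.22 × 13.7 × 1.34)) = √3527 = 59.4 m/s

v = 59.4 m/s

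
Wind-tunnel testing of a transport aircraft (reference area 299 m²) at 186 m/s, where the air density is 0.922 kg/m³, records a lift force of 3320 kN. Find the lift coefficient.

CL = 0.696

From L = ½ρv²S·CL, rearranging gives CL = 2L/(ρv²S).
CL = 2 × 3.32×10^6 / (0.922 × 186² × 299) = 0.696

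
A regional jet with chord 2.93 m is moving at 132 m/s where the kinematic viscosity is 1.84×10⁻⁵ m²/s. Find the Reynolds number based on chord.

Re = v·c/ν = 132 × 2.93 / (1.84×10⁻⁵) = 2.1×10^7

Re = 2.1×10^7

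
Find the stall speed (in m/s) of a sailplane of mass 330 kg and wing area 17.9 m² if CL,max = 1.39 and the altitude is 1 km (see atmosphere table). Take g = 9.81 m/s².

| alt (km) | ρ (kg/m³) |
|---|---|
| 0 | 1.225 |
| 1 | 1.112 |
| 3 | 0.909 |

V_stall = 15.3 m/s

At 1 km, from the table: ρ = 1.112 kg/m³.
At stall, lift equals weight: L = W = m·g = 330 × 9.81 = 3237 N.
V_stall = √(2W/(ρ·S·CL,max)) = √(2 × 3237 / (1.112 × 17.9 × 1.39))
V_stall = √234 = 15.3 m/s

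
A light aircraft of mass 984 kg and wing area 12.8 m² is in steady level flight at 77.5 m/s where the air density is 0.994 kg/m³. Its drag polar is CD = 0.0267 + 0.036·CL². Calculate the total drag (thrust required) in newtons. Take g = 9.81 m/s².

Weight W = mg = 984 × 9.81 = 9653 N; in level flight L = W.
q = ½ρv² = ½ × 0.994 × 77.5² = 2985 Pa.
Required CL = L/(qS) = 9653/(2985·12.8) = 0.2526.
CD = 0.0267 + 0.036 × 0.2526² = 0.029.
D = q·S·CD = 2985 × 12.8 × 0.029 = 1108 N

D = 1110 N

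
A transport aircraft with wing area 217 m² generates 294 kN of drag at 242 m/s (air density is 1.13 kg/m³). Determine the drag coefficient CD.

CD = 0.0409

From D = ½ρv²S·CD, rearranging gives CD = 2D/(ρv²S).
CD = 2 × 2.94×10^5 / (1.13 × 242² × 217) = 0.0409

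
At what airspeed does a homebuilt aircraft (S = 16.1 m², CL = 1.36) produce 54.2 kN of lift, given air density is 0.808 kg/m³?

L = ½ρv²S·CL ⇒ v = √(2L/(ρ·S·CL))
v = √(2 × 54200 / (0.808 × 16.1 × 1.36)) = √6127 = 78.3 m/s

v = 78.3 m/s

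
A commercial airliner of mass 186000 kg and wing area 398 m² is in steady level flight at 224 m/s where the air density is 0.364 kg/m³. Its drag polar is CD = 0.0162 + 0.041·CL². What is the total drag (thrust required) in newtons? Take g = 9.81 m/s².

Weight W = mg = 186000 × 9.81 = 1.8247×10^6 N; in level flight L = W.
Dynamic pressure q = 0.5 × 0.364 × 224² = 9132 Pa.
CL = W/(q·S) = 1.8247×10^6 / (9132 × 398) = 0.502.
CD = 0.0162 + 0.041 × 0.502² = 0.02653.
D = q·S·CD = 9132 × 398 × 0.02653 = 96440 N

D = 96400 N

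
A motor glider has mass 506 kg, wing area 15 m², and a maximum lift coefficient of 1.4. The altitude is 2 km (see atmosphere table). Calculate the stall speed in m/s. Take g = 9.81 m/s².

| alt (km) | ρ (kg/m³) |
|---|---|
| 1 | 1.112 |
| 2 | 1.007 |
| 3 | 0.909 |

V_stall = 21.7 m/s

At 2 km, from the table: ρ = 1.007 kg/m³.
At stall, lift equals weight: L = W = m·g = 506 × 9.81 = 4964 N.
V_stall = √(2W/(ρ·S·CL,max)) = √(2 × 4964 / (1.007 × 15 × 1.4))
V_stall = √469.5 = 21.7 m/s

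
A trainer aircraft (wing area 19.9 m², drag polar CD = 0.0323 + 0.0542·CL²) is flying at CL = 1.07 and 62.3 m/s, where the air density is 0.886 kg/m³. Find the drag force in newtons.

D = 3230 N

CD = 0.0323 + 0.0542 × 1.07² = 0.09435
D = ½ρv²S·CD = ½ × 0.886 × 62.3² × 19.9 × 0.09435 = 3230 N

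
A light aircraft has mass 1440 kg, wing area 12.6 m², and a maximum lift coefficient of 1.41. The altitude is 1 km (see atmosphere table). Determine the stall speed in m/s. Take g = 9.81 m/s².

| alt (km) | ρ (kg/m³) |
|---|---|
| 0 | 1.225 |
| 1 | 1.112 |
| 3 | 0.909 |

At 1 km, from the table: ρ = 1.112 kg/m³.
Stall occurs when L = W at CL,max. W = mg = 1440 × 9.81 = 14130 N.
V_stall = √(2W/(ρ·S·CL,max)) = √(2 × 14130 / (1.112 × 12.6 × 1.41))
V_stall = √1430 = 37.8 m/s

V_stall = 37.8 m/s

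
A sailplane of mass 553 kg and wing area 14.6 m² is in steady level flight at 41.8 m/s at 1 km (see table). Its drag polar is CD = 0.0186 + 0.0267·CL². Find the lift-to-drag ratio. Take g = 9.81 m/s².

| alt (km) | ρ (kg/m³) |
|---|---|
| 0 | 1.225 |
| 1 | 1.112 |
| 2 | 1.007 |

L/D = 17

At 1 km, from the table: ρ = 1.112 kg/m³.
Level flight ⇒ L = W = m·g = 553 × 9.81 = 5424.9 N.
q = ½ρv² = ½ × 1.112 × 41.8² = 971.5 Pa.
CL = 2W/(ρv²S) = 2×5424.9/(1.112×41.8²×14.6) = 0.3825.
CD = 0.0186 + 0.0267 × 0.3825² = 0.02251.
L/D = CL/CD = 0.3825 / 0.02251 = 17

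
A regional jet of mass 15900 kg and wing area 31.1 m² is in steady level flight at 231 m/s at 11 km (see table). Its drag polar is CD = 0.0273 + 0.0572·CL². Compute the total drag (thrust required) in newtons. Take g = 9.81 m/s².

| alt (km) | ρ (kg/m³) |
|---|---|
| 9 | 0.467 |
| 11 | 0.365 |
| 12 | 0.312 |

D = 12900 N

At 11 km, from the table: ρ = 0.365 kg/m³.
Level flight ⇒ L = W = m·g = 15900 × 9.81 = 1.5598×10^5 N.
q = ½ρv² = ½ × 0.365 × 231² = 9738 Pa.
Required CL = L/(qS) = 1.5598×10^5/(9738·31.1) = 0.515.
CD = 0.0273 + 0.0572 × 0.515² = 0.04247.
D = q·S·CD = 9738 × 31.1 × 0.04247 = 12860 N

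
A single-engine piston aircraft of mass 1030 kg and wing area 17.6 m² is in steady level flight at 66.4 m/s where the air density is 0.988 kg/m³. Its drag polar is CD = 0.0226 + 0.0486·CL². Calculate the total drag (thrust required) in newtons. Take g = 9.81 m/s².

Weight W = mg = 1030 × 9.81 = 10104 N; in level flight L = W.
Dynamic pressure q = 0.5 × 0.988 × 66.4² = 2178 Pa.
CL = 2W/(ρv²S) = 2×10104/(0.988×66.4²×17.6) = 0.2636.
CD = 0.0226 + 0.0486 × 0.2636² = 0.02598.
D = q·S·CD = 2178 × 17.6 × 0.02598 = 995.8 N

D = 996 N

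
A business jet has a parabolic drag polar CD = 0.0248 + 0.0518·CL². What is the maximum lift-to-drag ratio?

For CD = CD0 + K·CL², (L/D)max occurs at CL* = √(CD0/K) and equals 1/(2√(K·CD0)).
(L/D)max = 1/(2√(0.0518 × 0.0248)) = 1/(2 × 0.03584) = 14

(L/D)max = 14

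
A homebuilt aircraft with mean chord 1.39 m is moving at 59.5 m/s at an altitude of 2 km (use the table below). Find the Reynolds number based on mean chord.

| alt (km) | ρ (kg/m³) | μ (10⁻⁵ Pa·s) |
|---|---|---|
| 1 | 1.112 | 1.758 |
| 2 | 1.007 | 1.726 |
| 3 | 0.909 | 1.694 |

Re = 4.83×10^6

At 2 km, from the table: ρ = 1.007 kg/m³, μ = 1.726×10⁻⁵ Pa·s.
Re = ρ·v·c/μ = 1.007 × 59.5 × 1.39 / (1.726×10⁻⁵) = 4.83×10^6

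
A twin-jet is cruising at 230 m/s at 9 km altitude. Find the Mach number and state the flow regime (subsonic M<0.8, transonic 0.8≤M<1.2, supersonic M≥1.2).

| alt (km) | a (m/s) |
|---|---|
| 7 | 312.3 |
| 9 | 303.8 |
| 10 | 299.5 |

At 9 km, from the table: a = 303.8 m/s.
M = v/a = 230 / 303.8 = 0.757
M = 0.757 → subsonic.

M = 0.757 (subsonic)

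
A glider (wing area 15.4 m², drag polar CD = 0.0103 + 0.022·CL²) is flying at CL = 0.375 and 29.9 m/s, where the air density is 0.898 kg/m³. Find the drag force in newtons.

CD = 0.0103 + 0.022 × 0.375² = 0.01339
D = ½ρv²S·CD = ½ × 0.898 × 29.9² × 15.4 × 0.01339 = 82.8 N

D = 82.8 N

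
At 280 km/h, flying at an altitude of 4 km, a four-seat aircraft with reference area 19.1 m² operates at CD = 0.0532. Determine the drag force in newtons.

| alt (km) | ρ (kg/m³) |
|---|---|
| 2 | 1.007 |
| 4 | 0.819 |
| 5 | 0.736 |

At 4 km, from the table: ρ = 0.819 kg/m³.
Convert speed: v = 280 km/h ÷ 3.6 = 77.78 m/s.
Dynamic pressure q = ½ρv² = ½ × 0.819 × 77.78² = 2477 Pa.
D = q·S·CD = 2477 × 19.1 × 0.0532 = 2520 N

D = 2520 N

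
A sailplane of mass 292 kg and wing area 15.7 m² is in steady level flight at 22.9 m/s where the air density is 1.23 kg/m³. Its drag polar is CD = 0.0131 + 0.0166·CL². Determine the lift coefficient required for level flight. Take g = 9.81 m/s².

CL = 0.566

In steady level flight, lift balances weight: W = mg = 292 × 9.81 = 2864.5 N.
q = ½ρv² = ½ × 1.23 × 22.9² = 322.5 Pa.
Required CL = L/(qS) = 2864.5/(322.5·15.7) = 0.5657.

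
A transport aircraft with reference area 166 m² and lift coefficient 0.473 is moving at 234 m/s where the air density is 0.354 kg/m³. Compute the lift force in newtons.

L = 7.61×10^5 N

L = ½ρv²S·CL = ½ × 0.354 × 234² × 166 × 0.473 = 7.61×10^5 N ≈ 761 kN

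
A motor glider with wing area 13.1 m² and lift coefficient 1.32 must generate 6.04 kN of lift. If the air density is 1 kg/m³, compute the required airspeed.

v = 26.4 m/s

L = ½ρv²S·CL ⇒ v = √(2L/(ρ·S·CL))
v = √(2 × 6040 / (1 × 13.1 × 1.32)) = √698.6 = 26.4 m/s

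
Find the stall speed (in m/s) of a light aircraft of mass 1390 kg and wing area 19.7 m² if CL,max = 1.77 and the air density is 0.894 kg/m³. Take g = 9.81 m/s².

At stall, lift equals weight: L = W = m·g = 1390 × 9.81 = 13640 N.
From L = ½ρV²S·CL,max = W: V_stall = √(2W/(ρSCL,max)) = √(2·13640/(0.894·19.7·1.77))
V_stall = √874.9 = 29.6 m/s

V_stall = 29.6 m/s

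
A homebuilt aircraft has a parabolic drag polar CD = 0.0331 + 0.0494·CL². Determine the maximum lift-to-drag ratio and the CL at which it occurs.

For CD = CD0 + K·CL², (L/D)max occurs at CL* = √(CD0/K) and equals 1/(2√(K·CD0)).
(L/D)max = 1/(2√(0.0494 × 0.0331)) = 1/(2 × 0.04044) = 12.4
CL* = √(0.0331/0.0494) = 0.819

(L/D)max = 12.4, at CL = 0.819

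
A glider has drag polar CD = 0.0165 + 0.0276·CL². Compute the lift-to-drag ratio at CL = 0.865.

L/D = 23.3

CD = 0.0165 + 0.0276 × 0.865² = 0.03715
L/D = CL/CD = 0.865 / 0.03715 = 23.3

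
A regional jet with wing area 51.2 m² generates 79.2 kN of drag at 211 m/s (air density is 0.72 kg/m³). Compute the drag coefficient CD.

From D = ½ρv²S·CD, rearranging gives CD = 2D/(ρv²S).
CD = 2 × 79200 / (0.72 × 211² × 51.2) = 0.0965

CD = 0.0965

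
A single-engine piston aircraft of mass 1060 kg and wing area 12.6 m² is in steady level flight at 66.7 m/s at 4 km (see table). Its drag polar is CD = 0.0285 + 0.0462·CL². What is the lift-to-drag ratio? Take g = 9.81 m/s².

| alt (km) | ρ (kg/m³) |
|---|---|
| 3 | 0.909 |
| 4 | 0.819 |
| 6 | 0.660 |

At 4 km, from the table: ρ = 0.819 kg/m³.
Level flight ⇒ L = W = m·g = 1060 × 9.81 = 10399 N.
Dynamic pressure q = 0.5 × 0.819 × 66.7² = 1822 Pa.
CL = 2W/(ρv²S) = 2×10399/(0.819×66.7²×12.6) = 0.453.
CD = 0.0285 + 0.0462 × 0.453² = 0.03798.
L/D = CL/CD = 0.453 / 0.03798 = 11.9

L/D = 11.9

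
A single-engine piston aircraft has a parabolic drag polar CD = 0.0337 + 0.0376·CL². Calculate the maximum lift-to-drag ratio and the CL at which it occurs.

For CD = CD0 + K·CL², (L/D)max occurs at CL* = √(CD0/K) and equals 1/(2√(K·CD0)).
(L/D)max = 1/(2√(0.0376 × 0.0337)) = 1/(2 × 0.0356) = 14
CL* = √(0.0337/0.0376) = 0.947

(L/D)max = 14, at CL = 0.947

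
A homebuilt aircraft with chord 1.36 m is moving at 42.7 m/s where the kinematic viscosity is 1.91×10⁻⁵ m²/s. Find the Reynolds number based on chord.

Re = 3.04×10^6

Re = v·c/ν = 42.7 × 1.36 / (1.91×10⁻⁵) = 3.04×10^6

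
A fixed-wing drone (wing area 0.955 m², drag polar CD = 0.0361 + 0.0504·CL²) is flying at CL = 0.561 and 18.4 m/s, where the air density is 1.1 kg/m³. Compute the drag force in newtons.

D = 9.24 N

CD = 0.0361 + 0.0504 × 0.561² = 0.05196
D = ½ρv²S·CD = ½ × 1.1 × 18.4² × 0.955 × 0.05196 = 9.24 N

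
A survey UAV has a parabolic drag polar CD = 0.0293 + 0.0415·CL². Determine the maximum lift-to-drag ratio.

(L/D)max = 14.3

For CD = CD0 + K·CL², (L/D)max occurs at CL* = √(CD0/K) and equals 1/(2√(K·CD0)).
(L/D)max = 1/(2√(0.0415 × 0.0293)) = 1/(2 × 0.03487) = 14.3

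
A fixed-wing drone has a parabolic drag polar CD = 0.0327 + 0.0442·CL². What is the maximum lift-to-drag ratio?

For CD = CD0 + K·CL², (L/D)max occurs at CL* = √(CD0/K) and equals 1/(2√(K·CD0)).
(L/D)max = 1/(2√(0.0442 × 0.0327)) = 1/(2 × 0.03802) = 13.2

(L/D)max = 13.2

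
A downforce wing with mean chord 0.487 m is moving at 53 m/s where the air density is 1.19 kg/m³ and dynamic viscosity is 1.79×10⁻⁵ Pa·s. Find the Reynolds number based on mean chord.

Re = ρ·v·c/μ = 1.19 × 53 × 0.487 / (1.79×10⁻⁵) = 1.72×10^6

Re = 1.72×10^6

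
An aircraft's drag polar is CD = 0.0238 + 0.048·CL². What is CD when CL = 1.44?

CD = 0.123

CD = 0.0238 + 0.048 × 1.44² = 0.0238 + 0.09953 = 0.123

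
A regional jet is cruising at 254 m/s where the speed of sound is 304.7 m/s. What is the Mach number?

M = v/a = 254 / 304.7 = 0.834

M = 0.834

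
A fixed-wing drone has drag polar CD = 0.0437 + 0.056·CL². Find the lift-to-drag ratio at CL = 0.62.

CD = 0.0437 + 0.056 × 0.62² = 0.06523
L/D = CL/CD = 0.62 / 0.06523 = 9.51

L/D = 9.51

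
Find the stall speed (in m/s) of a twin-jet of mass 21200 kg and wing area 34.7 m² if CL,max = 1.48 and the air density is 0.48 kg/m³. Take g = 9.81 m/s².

At stall, lift equals weight: L = W = m·g = 21200 × 9.81 = 2.08×10^5 N.
V_stall = √(2W/(ρ·S·CL,max)) = √(2 × 2.08×10^5 / (0.48 × 34.7 × 1.48))
V_stall = √16870 = 130 m/s

V_stall = 130 m/s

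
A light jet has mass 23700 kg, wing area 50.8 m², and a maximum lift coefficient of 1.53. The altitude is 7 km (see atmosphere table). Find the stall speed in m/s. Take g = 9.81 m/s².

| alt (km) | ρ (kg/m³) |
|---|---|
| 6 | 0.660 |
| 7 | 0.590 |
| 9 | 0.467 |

At 7 km, from the table: ρ = 0.590 kg/m³.
Weight W = mg = 23700 × 9.81 = 2.325×10^5 N.
From L = ½ρV²S·CL,max = W: V_stall = √(2W/(ρSCL,max)) = √(2·2.325×10^5/(0.59·50.8·1.53))
V_stall = √10140 = 101 m/s

V_stall = 101 m/s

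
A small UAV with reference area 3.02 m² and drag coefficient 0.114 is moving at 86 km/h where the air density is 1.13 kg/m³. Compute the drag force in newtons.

D = 111 N

Convert speed: v = 86 km/h ÷ 3.6 = 23.89 m/s.
D = ½ρv²S·CD = ½ × 1.13 × 23.89² × 3.02 × 0.114 = 111 N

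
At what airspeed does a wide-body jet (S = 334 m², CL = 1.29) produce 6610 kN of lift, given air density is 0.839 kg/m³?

v = 191 m/s

L = ½ρv²S·CL ⇒ v = √(2L/(ρ·S·CL))
v = √(2 × 6.61×10^6 / (0.839 × 334 × 1.29)) = √36570 = 191 m/s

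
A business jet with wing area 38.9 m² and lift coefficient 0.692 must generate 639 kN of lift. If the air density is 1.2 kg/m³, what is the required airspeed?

v = 199 m/s

L = ½ρv²S·CL ⇒ v = √(2L/(ρ·S·CL))
v = √(2 × 6.39×10^5 / (1.2 × 38.9 × 0.692)) = √39560 = 199 m/s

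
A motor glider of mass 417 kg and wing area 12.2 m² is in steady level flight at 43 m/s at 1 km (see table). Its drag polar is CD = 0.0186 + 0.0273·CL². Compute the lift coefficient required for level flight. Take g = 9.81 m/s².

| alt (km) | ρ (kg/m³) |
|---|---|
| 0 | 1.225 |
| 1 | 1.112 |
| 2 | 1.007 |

At 1 km, from the table: ρ = 1.112 kg/m³.
In steady level flight, lift balances weight: W = mg = 417 × 9.81 = 4090.8 N.
q = ½ρv² = ½ × 1.112 × 43² = 1028 Pa.
CL = 2W/(ρv²S) = 2×4090.8/(1.112×43²×12.2) = 0.3262.

CL = 0.326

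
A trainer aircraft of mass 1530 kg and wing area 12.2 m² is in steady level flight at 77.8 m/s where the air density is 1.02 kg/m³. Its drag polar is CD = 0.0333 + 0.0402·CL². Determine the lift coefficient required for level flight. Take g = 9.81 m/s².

In steady level flight, lift balances weight: W = mg = 1530 × 9.81 = 15009 N.
Dynamic pressure q = 0.5 × 1.02 × 77.8² = 3087 Pa.
CL = W/(q·S) = 15009 / (3087 × 12.2) = 0.3985.

CL = 0.399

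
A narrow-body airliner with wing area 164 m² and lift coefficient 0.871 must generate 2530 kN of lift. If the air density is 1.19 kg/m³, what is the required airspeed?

v = 173 m/s

L = ½ρv²S·CL ⇒ v = √(2L/(ρ·S·CL))
v = √(2 × 2.53×10^6 / (1.19 × 164 × 0.871)) = √29770 = 173 m/s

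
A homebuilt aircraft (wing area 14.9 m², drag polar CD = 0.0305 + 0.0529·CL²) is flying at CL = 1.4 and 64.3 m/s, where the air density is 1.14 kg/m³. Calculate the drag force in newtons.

D = 4710 N

CD = 0.0305 + 0.0529 × 1.4² = 0.1342
D = ½ρv²S·CD = ½ × 1.14 × 64.3² × 14.9 × 0.1342 = 4710 N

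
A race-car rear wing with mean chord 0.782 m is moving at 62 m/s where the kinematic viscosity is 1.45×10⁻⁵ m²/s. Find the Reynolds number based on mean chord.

Re = 3.34×10^6

Re = v·c/ν = 62 × 0.782 / (1.45×10⁻⁵) = 3.34×10^6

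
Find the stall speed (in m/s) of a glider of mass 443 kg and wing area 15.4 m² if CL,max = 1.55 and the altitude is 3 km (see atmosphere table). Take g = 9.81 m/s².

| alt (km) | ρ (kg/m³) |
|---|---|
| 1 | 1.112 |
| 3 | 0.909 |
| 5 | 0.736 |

At 3 km, from the table: ρ = 0.909 kg/m³.
Stall occurs when L = W at CL,max. W = mg = 443 × 9.81 = 4346 N.
From L = ½ρV²S·CL,max = W: V_stall = √(2W/(ρSCL,max)) = √(2·4346/(0.909·15.4·1.55))
V_stall = √400.6 = 20 m/s

V_stall = 20 m/s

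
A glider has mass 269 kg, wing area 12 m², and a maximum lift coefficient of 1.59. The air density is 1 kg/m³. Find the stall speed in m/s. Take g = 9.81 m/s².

V_stall = 16.6 m/s

Weight W = mg = 269 × 9.81 = 2639 N.
V_stall = √(2W/(ρ·S·CL,max)) = √(2 × 2639 / (1 × 12 × 1.59))
V_stall = √276.6 = 16.6 m/s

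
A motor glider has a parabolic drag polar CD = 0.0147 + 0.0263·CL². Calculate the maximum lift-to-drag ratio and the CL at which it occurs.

For CD = CD0 + K·CL², (L/D)max occurs at CL* = √(CD0/K) and equals 1/(2√(K·CD0)).
(L/D)max = 1/(2√(0.0263 × 0.0147)) = 1/(2 × 0.01966) = 25.4
CL* = √(0.0147/0.0263) = 0.748

(L/D)max = 25.4, at CL = 0.748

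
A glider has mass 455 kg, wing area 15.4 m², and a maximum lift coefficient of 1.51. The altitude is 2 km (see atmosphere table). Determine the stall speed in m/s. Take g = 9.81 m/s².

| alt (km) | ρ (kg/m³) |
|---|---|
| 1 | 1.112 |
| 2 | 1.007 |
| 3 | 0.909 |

At 2 km, from the table: ρ = 1.007 kg/m³.
Stall occurs when L = W at CL,max. W = mg = 455 × 9.81 = 4464 N.
V_stall = √(2W/(ρ·S·CL,max)) = √(2 × 4464 / (1.007 × 15.4 × 1.51))
V_stall = √381.2 = 19.5 m/s

V_stall = 19.5 m/s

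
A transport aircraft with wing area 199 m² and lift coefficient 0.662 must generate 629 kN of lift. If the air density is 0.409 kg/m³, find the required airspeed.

v = 153 m/s

L = ½ρv²S·CL ⇒ v = √(2L/(ρ·S·CL))
v = √(2 × 6.29×10^5 / (0.409 × 199 × 0.662)) = √23350 = 153 m/s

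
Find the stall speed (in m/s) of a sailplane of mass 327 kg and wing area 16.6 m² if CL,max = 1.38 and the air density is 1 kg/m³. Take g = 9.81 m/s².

Stall occurs when L = W at CL,max. W = mg = 327 × 9.81 = 3208 N.
V_stall = √(2W/(ρ·S·CL,max)) = √(2 × 3208 / (1 × 16.6 × 1.38))
V_stall = √280.1 = 16.7 m/s

V_stall = 16.7 m/s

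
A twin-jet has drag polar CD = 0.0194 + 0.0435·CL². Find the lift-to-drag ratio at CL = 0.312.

L/D = 13.2

CD = 0.0194 + 0.0435 × 0.312² = 0.02363
L/D = CL/CD = 0.312 / 0.02363 = 13.2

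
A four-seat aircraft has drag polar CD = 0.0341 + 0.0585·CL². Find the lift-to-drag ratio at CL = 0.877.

CD = 0.0341 + 0.0585 × 0.877² = 0.07909
L/D = CL/CD = 0.877 / 0.07909 = 11.1

L/D = 11.1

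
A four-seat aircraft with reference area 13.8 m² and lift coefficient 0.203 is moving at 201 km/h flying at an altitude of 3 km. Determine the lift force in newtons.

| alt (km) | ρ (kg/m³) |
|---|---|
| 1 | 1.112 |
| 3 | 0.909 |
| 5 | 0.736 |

L = 3970 N

At 3 km, from the table: ρ = 0.909 kg/m³.
Convert speed: v = 201 km/h ÷ 3.6 = 55.83 m/s.
Dynamic pressure q = ½ρv² = ½ × 0.909 × 55.83² = 1417 Pa.
L = q·S·CL = 1417 × 13.8 × 0.203 = 3970 N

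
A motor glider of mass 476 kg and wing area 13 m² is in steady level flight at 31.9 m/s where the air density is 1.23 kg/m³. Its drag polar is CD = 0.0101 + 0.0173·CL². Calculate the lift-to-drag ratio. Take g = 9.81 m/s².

In steady level flight, lift balances weight: W = mg = 476 × 9.81 = 4669.6 N.
q = ½ρv² = ½ × 1.23 × 31.9² = 625.8 Pa.
CL = 2W/(ρv²S) = 2×4669.6/(1.23×31.9²×13) = 0.574.
CD = 0.0101 + 0.0173 × 0.574² = 0.0158.
L/D = CL/CD = 0.574 / 0.0158 = 36.3

L/D = 36.3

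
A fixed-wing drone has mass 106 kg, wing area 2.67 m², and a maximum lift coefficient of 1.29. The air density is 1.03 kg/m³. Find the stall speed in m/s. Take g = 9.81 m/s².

V_stall = 24.2 m/s

At stall, lift equals weight: L = W = m·g = 106 × 9.81 = 1040 N.
V_stall = √(2W/(ρ·S·CL,max)) = √(2 × 1040 / (1.03 × 2.67 × 1.29))
V_stall = √586.2 = 24.2 m/s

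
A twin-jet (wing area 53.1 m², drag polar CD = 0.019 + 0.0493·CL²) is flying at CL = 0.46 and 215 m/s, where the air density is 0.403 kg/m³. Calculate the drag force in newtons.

D = 14600 N

CD = 0.019 + 0.0493 × 0.46² = 0.02943
D = ½ρv²S·CD = ½ × 0.403 × 215² × 53.1 × 0.02943 = 14600 N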